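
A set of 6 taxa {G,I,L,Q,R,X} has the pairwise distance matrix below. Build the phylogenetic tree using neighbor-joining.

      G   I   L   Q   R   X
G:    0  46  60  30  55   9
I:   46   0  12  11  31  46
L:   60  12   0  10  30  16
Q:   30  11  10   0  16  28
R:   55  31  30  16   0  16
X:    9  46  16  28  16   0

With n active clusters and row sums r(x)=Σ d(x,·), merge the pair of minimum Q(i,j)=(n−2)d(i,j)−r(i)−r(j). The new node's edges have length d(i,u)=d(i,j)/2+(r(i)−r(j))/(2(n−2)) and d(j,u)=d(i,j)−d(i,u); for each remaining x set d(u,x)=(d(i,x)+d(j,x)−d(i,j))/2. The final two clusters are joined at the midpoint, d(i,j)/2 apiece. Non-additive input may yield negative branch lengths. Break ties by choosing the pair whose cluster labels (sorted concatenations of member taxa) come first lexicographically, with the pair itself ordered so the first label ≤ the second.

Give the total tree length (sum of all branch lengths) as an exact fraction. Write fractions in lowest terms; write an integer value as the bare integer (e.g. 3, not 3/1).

503/8

1. join G+X (d=9, Q=-279) ⇒ GX; edges |G|=121/8, |X|=-49/8
  updated: d(GX,I)=83/2, d(GX,L)=67/2, d(GX,Q)=49/2, d(GX,R)=31
2. join GX+R (d=31, Q=-291/2) ⇒ GRX; edges |GX|=77/4, |R|=47/4
  updated: d(GRX,I)=83/4, d(GRX,L)=65/4, d(GRX,Q)=19/4
3. join GRX+Q (d=19/4, Q=-58) ⇒ GQRX; edges |GRX|=51/8, |Q|=-13/8
  updated: d(GQRX,I)=27/2, d(GQRX,L)=43/4
4. join GQRX+I (d=27/2, Q=-145/4) ⇒ GIQRX; edges |GQRX|=49/8, |I|=59/8
  updated: d(GIQRX,L)=37/8
5. join GIQRX+L (d=37/8) ⇒ GILQRX; edges |GIQRX|=37/16, |L|=37/16
final tree: (((((G:121/8,X:-49/8):77/4,R:47/4):51/8,Q:-13/8):49/8,I:59/8):37/16,L:37/16)
total length: 503/8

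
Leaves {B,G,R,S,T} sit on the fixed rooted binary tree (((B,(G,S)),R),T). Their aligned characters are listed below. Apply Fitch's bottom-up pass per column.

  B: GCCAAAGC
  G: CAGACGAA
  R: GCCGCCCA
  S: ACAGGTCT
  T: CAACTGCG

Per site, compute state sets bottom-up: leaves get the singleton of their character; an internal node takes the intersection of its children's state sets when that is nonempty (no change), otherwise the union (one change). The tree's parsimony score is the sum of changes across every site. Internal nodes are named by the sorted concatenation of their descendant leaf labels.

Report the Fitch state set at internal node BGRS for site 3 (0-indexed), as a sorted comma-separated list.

A,G

[col 0] GS: children G:{C}, S:{A} ∪→ {A,C}; cost 1
[col 0] BGS: children B:{G}, GS:{A,C} ∪→ {A,C,G}; cost 1
[col 0] BGRS: children BGS:{A,C,G}, R:{G} ∩→ {G}; cost 0
[col 0] BGRST: children BGRS:{G}, T:{C} ∪→ {C,G}; cost 1
[col 1] GS: children G:{A}, S:{C} ∪→ {A,C}; cost 1
[col 1] BGS: children B:{C}, GS:{A,C} ∩→ {C}; cost 0
[col 1] BGRS: children BGS:{C}, R:{C} ∩→ {C}; cost 0
[col 1] BGRST: children BGRS:{C}, T:{A} ∪→ {A,C}; cost 1
[col 2] GS: children G:{G}, S:{A} ∪→ {A,G}; cost 1
[col 2] BGS: children B:{C}, GS:{A,G} ∪→ {A,C,G}; cost 1
[col 2] BGRS: children BGS:{A,C,G}, R:{C} ∩→ {C}; cost 0
[col 2] BGRST: children BGRS:{C}, T:{A} ∪→ {A,C}; cost 1
[col 3] GS: children G:{A}, S:{G} ∪→ {A,G}; cost 1
[col 3] BGS: children B:{A}, GS:{A,G} ∩→ {A}; cost 0
[col 3] BGRS: children BGS:{A}, R:{G} ∪→ {A,G}; cost 1
[col 3] BGRST: children BGRS:{A,G}, T:{C} ∪→ {A,C,G}; cost 1
[col 4] GS: children G:{C}, S:{G} ∪→ {C,G}; cost 1
[col 4] BGS: children B:{A}, GS:{C,G} ∪→ {A,C,G}; cost 1
[col 4] BGRS: children BGS:{A,C,G}, R:{C} ∩→ {C}; cost 0
[col 4] BGRST: children BGRS:{C}, T:{T} ∪→ {C,T}; cost 1
[col 5] GS: children G:{G}, S:{T} ∪→ {G,T}; cost 1
[col 5] BGS: children B:{A}, GS:{G,T} ∪→ {A,G,T}; cost 1
[col 5] BGRS: children BGS:{A,G,T}, R:{C} ∪→ {A,C,G,T}; cost 1
[col 5] BGRST: children BGRS:{A,C,G,T}, T:{G} ∩→ {G}; cost 0
[col 6] GS: children G:{A}, S:{C} ∪→ {A,C}; cost 1
[col 6] BGS: children B:{G}, GS:{A,C} ∪→ {A,C,G}; cost 1
[col 6] BGRS: children BGS:{A,C,G}, R:{C} ∩→ {C}; cost 0
[col 6] BGRST: children BGRS:{C}, T:{C} ∩→ {C}; cost 0
[col 7] GS: children G:{A}, S:{T} ∪→ {A,T}; cost 1
[col 7] BGS: children B:{C}, GS:{A,T} ∪→ {A,C,T}; cost 1
[col 7] BGRS: children BGS:{A,C,T}, R:{A} ∩→ {A}; cost 0
[col 7] BGRST: children BGRS:{A}, T:{G} ∪→ {A,G}; cost 1
per-site changes: [3, 2, 3, 3, 3, 3, 2, 3]; total = 22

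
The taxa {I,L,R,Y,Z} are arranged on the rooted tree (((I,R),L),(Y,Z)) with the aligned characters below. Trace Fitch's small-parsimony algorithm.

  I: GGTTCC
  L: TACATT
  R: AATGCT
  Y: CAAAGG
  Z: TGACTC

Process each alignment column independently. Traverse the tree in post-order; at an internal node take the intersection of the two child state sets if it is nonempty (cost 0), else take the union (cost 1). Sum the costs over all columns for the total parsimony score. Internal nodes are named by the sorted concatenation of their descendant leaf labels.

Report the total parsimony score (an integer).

IR@0: {G} ∪ {A} = {A,G} (union, +1)
ILR@0: {A,G} ∪ {T} = {A,G,T} (union, +1)
YZ@0: {C} ∪ {T} = {C,T} (union, +1)
ILRYZ@0: {A,G,T} ∩ {C,T} = {T} (intersection, +0)
IR@1: {G} ∪ {A} = {A,G} (union, +1)
ILR@1: {A,G} ∩ {A} = {A} (intersection, +0)
YZ@1: {A} ∪ {G} = {A,G} (union, +1)
ILRYZ@1: {A} ∩ {A,G} = {A} (intersection, +0)
IR@2: {T} ∩ {T} = {T} (intersection, +0)
ILR@2: {T} ∪ {C} = {C,T} (union, +1)
YZ@2: {A} ∩ {A} = {A} (intersection, +0)
ILRYZ@2: {C,T} ∪ {A} = {A,C,T} (union, +1)
IR@3: {T} ∪ {G} = {G,T} (union, +1)
ILR@3: {G,T} ∪ {A} = {A,G,T} (union, +1)
YZ@3: {A} ∪ {C} = {A,C} (union, +1)
ILRYZ@3: {A,G,T} ∩ {A,C} = {A} (intersection, +0)
IR@4: {C} ∩ {C} = {C} (intersection, +0)
ILR@4: {C} ∪ {T} = {C,T} (union, +1)
YZ@4: {G} ∪ {T} = {G,T} (union, +1)
ILRYZ@4: {C,T} ∩ {G,T} = {T} (intersection, +0)
IR@5: {C} ∪ {T} = {C,T} (union, +1)
ILR@5: {C,T} ∩ {T} = {T} (intersection, +0)
YZ@5: {G} ∪ {C} = {C,G} (union, +1)
ILRYZ@5: {T} ∪ {C,G} = {C,G,T} (union, +1)
per-site changes: [3, 2, 2, 3, 2, 3]; total = 15

15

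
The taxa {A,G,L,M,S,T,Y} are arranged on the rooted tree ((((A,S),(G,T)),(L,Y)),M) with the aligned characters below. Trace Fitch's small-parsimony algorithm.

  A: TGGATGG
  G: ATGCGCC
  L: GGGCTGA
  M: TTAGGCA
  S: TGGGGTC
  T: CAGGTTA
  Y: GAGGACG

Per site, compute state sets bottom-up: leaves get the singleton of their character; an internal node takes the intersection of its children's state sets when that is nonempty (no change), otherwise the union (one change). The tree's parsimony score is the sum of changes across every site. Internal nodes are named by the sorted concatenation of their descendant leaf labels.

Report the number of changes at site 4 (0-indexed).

4

AS@0: {T} ∩ {T} = {T} (intersection, +0)
GT@0: {A} ∪ {C} = {A,C} (union, +1)
AGST@0: {T} ∪ {A,C} = {A,C,T} (union, +1)
LY@0: {G} ∩ {G} = {G} (intersection, +0)
AGLSTY@0: {A,C,T} ∪ {G} = {A,C,G,T} (union, +1)
AGLMSTY@0: {A,C,G,T} ∩ {T} = {T} (intersection, +0)
AS@1: {G} ∩ {G} = {G} (intersection, +0)
GT@1: {T} ∪ {A} = {A,T} (union, +1)
AGST@1: {G} ∪ {A,T} = {A,G,T} (union, +1)
LY@1: {G} ∪ {A} = {A,G} (union, +1)
AGLSTY@1: {A,G,T} ∩ {A,G} = {A,G} (intersection, +0)
AGLMSTY@1: {A,G} ∪ {T} = {A,G,T} (union, +1)
AS@2: {G} ∩ {G} = {G} (intersection, +0)
GT@2: {G} ∩ {G} = {G} (intersection, +0)
AGST@2: {G} ∩ {G} = {G} (intersection, +0)
LY@2: {G} ∩ {G} = {G} (intersection, +0)
AGLSTY@2: {G} ∩ {G} = {G} (intersection, +0)
AGLMSTY@2: {G} ∪ {A} = {A,G} (union, +1)
AS@3: {A} ∪ {G} = {A,G} (union, +1)
GT@3: {C} ∪ {G} = {C,G} (union, +1)
AGST@3: {A,G} ∩ {C,G} = {G} (intersection, +0)
LY@3: {C} ∪ {G} = {C,G} (union, +1)
AGLSTY@3: {G} ∩ {C,G} = {G} (intersection, +0)
AGLMSTY@3: {G} ∩ {G} = {G} (intersection, +0)
AS@4: {T} ∪ {G} = {G,T} (union, +1)
GT@4: {G} ∪ {T} = {G,T} (union, +1)
AGST@4: {G,T} ∩ {G,T} = {G,T} (intersection, +0)
LY@4: {T} ∪ {A} = {A,T} (union, +1)
AGLSTY@4: {G,T} ∩ {A,T} = {T} (intersection, +0)
AGLMSTY@4: {T} ∪ {G} = {G,T} (union, +1)
AS@5: {G} ∪ {T} = {G,T} (union, +1)
GT@5: {C} ∪ {T} = {C,T} (union, +1)
AGST@5: {G,T} ∩ {C,T} = {T} (intersection, +0)
LY@5: {G} ∪ {C} = {C,G} (union, +1)
AGLSTY@5: {T} ∪ {C,G} = {C,G,T} (union, +1)
AGLMSTY@5: {C,G,T} ∩ {C} = {C} (intersection, +0)
AS@6: {G} ∪ {C} = {C,G} (union, +1)
GT@6: {C} ∪ {A} = {A,C} (union, +1)
AGST@6: {C,G} ∩ {A,C} = {C} (intersection, +0)
LY@6: {A} ∪ {G} = {A,G} (union, +1)
AGLSTY@6: {C} ∪ {A,G} = {A,C,G} (union, +1)
AGLMSTY@6: {A,C,G} ∩ {A} = {A} (intersection, +0)
per-site changes: [3, 4, 1, 3, 4, 4, 4]; total = 23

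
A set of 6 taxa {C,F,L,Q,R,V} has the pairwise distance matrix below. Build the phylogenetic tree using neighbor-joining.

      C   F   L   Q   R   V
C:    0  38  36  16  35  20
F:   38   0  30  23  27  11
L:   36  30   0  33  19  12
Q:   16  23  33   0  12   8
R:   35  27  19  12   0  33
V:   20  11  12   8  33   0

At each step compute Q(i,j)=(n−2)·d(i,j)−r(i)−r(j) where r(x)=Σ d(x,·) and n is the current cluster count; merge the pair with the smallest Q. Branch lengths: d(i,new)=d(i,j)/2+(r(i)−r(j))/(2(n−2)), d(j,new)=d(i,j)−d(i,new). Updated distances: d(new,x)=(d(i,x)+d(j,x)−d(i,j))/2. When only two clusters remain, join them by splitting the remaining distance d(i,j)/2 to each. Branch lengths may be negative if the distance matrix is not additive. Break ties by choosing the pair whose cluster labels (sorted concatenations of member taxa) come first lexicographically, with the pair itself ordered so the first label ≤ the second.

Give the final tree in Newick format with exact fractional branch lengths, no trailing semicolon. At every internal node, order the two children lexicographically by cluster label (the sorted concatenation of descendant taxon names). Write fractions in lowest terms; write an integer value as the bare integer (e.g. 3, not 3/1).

((((C:44/3,Q:4/3):39/8,(L:10,R:9):53/8):31/8,F:89/8):-1/16,V:-1/16)

1. join L+R (d=19, Q=-180) ⇒ LR; edges |L|=10, |R|=9
  updated: d(C,LR)=26, d(F,LR)=19, d(LR,Q)=13, d(LR,V)=13
2. join C+Q (d=16, Q=-112) ⇒ CQ; edges |C|=44/3, |Q|=4/3
  updated: d(CQ,F)=45/2, d(CQ,LR)=23/2, d(CQ,V)=6
3. join CQ+LR (d=23/2, Q=-121/2) ⇒ CLQR; edges |CQ|=39/8, |LR|=53/8
  updated: d(CLQR,F)=15, d(CLQR,V)=15/4
4. join CLQR+F (d=15, Q=-119/4) ⇒ CFLQR; edges |CLQR|=31/8, |F|=89/8
  updated: d(CFLQR,V)=-1/8
5. join CFLQR+V (d=-1/8) ⇒ CFLQRV; edges |CFLQR|=-1/16, |V|=-1/16
final tree: ((((C:44/3,Q:4/3):39/8,(L:10,R:9):53/8):31/8,F:89/8):-1/16,V:-1/16)
total length: 491/8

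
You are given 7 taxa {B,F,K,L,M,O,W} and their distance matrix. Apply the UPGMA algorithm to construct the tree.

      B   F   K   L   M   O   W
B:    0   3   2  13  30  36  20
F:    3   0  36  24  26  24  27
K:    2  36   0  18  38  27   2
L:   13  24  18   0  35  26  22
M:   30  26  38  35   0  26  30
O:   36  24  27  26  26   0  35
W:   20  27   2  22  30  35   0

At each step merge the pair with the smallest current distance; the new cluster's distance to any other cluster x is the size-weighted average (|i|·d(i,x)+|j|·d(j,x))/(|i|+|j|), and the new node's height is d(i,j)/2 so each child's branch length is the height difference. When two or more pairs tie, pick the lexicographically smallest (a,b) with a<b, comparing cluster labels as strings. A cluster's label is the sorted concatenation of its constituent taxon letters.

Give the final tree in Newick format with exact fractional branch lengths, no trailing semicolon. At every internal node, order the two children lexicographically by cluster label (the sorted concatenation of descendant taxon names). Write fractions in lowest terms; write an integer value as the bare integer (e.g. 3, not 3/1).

(((((B:1,K:1):9/2,W:11/2):10/3,L:53/6):29/12,F:45/4):41/10,(M:13,O:13):47/20)

1. join B+K (d=2) ⇒ BK; edges |B|=1, |K|=1
  updated: d(BK,F)=39/2, d(BK,L)=31/2, d(BK,M)=34, d(BK,O)=63/2, d(BK,W)=11
2. join BK+W (d=11) ⇒ BKW; edges |BK|=9/2, |W|=11/2
  updated: d(BKW,F)=22, d(BKW,L)=53/3, d(BKW,M)=98/3, d(BKW,O)=98/3
3. join BKW+L (d=53/3) ⇒ BKLW; edges |BKW|=10/3, |L|=53/6
  updated: d(BKLW,F)=45/2, d(BKLW,M)=133/4, d(BKLW,O)=31
4. join BKLW+F (d=45/2) ⇒ BFKLW; edges |BKLW|=29/12, |F|=45/4
  updated: d(BFKLW,M)=159/5, d(BFKLW,O)=148/5
5. join M+O (d=26) ⇒ MO; edges |M|=13, |O|=13
  updated: d(BFKLW,MO)=307/10
6. join BFKLW+MO (d=307/10) ⇒ BFKLMOW; edges |BFKLW|=41/10, |MO|=47/20
final tree: (((((B:1,K:1):9/2,W:11/2):10/3,L:53/6):29/12,F:45/4):41/10,(M:13,O:13):47/20)
total length: 4217/60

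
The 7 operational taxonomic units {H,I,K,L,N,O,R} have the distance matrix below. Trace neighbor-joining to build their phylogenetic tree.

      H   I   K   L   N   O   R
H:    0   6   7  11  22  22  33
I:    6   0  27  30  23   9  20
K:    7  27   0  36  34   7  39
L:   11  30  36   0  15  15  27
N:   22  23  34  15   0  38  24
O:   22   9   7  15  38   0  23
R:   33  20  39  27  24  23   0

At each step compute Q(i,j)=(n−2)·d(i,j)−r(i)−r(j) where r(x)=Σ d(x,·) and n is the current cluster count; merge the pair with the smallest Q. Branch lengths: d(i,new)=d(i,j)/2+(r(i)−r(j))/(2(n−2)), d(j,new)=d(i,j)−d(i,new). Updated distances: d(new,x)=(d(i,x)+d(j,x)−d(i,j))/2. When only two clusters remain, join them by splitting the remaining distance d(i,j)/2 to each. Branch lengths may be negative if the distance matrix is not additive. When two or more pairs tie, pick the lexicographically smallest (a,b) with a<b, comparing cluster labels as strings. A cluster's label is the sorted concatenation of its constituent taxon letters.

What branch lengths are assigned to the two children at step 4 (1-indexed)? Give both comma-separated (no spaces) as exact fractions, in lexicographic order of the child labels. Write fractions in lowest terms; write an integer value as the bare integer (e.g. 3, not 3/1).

step 1: merge (K,O) at d=7, Q=-229; branch lengths K→71/10, O→-1/10; new cluster KO
  updated: d(H,KO)=11, d(I,KO)=29/2, d(KO,L)=22, d(KO,N)=65/2, d(KO,R)=55/2
step 2: merge (L,N) at d=15, Q=-323/2; branch lengths L→97/16, N→143/16; new cluster LN
  updated: d(H,LN)=9, d(I,LN)=19, d(KO,LN)=79/4, d(LN,R)=18
step 3: merge (LN,R) at d=18, Q=-441/4; branch lengths LN→85/24, R→347/24; new cluster LNR
  updated: d(H,LNR)=12, d(I,LNR)=21/2, d(KO,LNR)=117/8
step 4: merge (H,I) at d=6, Q=-48; branch lengths H→5/2, I→7/2; new cluster HI
  updated: d(HI,KO)=39/4, d(HI,LNR)=33/4
step 5: merge (HI,KO) at d=39/4, Q=-261/8; branch lengths HI→27/16, KO→129/16; new cluster HIKO
  updated: d(HIKO,LNR)=105/16
step 6: merge (HIKO,LNR) at d=105/16; branch lengths HIKO→105/32, LNR→105/32; new cluster HIKLNOR
final tree: (((H:5/2,I:7/2):27/16,(K:71/10,O:-1/10):129/16):105/32,((L:97/16,N:143/16):85/24,R:347/24):105/32)
total length: 997/16

5/2,7/2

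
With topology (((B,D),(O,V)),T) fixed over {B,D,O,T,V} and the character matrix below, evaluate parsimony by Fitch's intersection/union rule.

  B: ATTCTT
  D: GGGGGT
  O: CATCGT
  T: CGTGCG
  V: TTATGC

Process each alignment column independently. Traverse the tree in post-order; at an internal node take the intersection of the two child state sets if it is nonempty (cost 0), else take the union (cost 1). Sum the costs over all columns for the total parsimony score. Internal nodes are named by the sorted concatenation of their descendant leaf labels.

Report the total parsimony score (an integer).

15

BD@0: {A} ∪ {G} = {A,G} (union, +1)
OV@0: {C} ∪ {T} = {C,T} (union, +1)
BDOV@0: {A,G} ∪ {C,T} = {A,C,G,T} (union, +1)
BDOTV@0: {A,C,G,T} ∩ {C} = {C} (intersection, +0)
BD@1: {T} ∪ {G} = {G,T} (union, +1)
OV@1: {A} ∪ {T} = {A,T} (union, +1)
BDOV@1: {G,T} ∩ {A,T} = {T} (intersection, +0)
BDOTV@1: {T} ∪ {G} = {G,T} (union, +1)
BD@2: {T} ∪ {G} = {G,T} (union, +1)
OV@2: {T} ∪ {A} = {A,T} (union, +1)
BDOV@2: {G,T} ∩ {A,T} = {T} (intersection, +0)
BDOTV@2: {T} ∩ {T} = {T} (intersection, +0)
BD@3: {C} ∪ {G} = {C,G} (union, +1)
OV@3: {C} ∪ {T} = {C,T} (union, +1)
BDOV@3: {C,G} ∩ {C,T} = {C} (intersection, +0)
BDOTV@3: {C} ∪ {G} = {C,G} (union, +1)
BD@4: {T} ∪ {G} = {G,T} (union, +1)
OV@4: {G} ∩ {G} = {G} (intersection, +0)
BDOV@4: {G,T} ∩ {G} = {G} (intersection, +0)
BDOTV@4: {G} ∪ {C} = {C,G} (union, +1)
BD@5: {T} ∩ {T} = {T} (intersection, +0)
OV@5: {T} ∪ {C} = {C,T} (union, +1)
BDOV@5: {T} ∩ {C,T} = {T} (intersection, +0)
BDOTV@5: {T} ∪ {G} = {G,T} (union, +1)
per-site changes: [3, 3, 2, 3, 2, 2]; total = 15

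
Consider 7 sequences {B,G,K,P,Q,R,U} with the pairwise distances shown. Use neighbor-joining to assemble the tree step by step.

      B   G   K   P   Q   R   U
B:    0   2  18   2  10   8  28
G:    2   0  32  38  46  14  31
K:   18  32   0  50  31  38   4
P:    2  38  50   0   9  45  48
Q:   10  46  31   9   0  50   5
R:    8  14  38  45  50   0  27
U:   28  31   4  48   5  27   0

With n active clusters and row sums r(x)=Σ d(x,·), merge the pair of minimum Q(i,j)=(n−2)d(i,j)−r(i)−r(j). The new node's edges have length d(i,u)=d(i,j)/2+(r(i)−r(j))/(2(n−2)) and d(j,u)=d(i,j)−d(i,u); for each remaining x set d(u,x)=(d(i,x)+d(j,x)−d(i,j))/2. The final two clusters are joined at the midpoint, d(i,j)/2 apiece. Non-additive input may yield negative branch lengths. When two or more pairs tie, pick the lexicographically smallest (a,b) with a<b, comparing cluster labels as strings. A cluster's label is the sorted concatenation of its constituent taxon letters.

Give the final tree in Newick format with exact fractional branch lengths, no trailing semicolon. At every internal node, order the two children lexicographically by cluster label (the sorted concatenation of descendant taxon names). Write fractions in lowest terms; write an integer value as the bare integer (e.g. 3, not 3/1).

1. join P+Q (d=9, Q=-298) ⇒ PQ; edges |P|=43/5, |Q|=2/5
  updated: d(B,PQ)=3/2, d(G,PQ)=75/2, d(K,PQ)=36, d(PQ,R)=43, d(PQ,U)=22
2. join K+U (d=4, Q=-224) ⇒ KU; edges |K|=4, |U|=0
  updated: d(B,KU)=21, d(G,KU)=59/2, d(KU,PQ)=27, d(KU,R)=61/2
3. join B+PQ (d=3/2, Q=-137) ⇒ BPQ; edges |B|=-12, |PQ|=27/2
  updated: d(BPQ,G)=19, d(BPQ,KU)=93/4, d(BPQ,R)=99/4
4. join BPQ+KU (d=93/4, Q=-415/4) ⇒ BKPQU; edges |BPQ|=121/16, |KU|=251/16
  updated: d(BKPQU,G)=101/8, d(BKPQU,R)=16
5. join BKPQU+G (d=101/8, Q=-341/8) ⇒ BGKPQU; edges |BKPQU|=117/16, |G|=85/16
  updated: d(BGKPQU,R)=139/16
6. join BGKPQU+R (d=139/16) ⇒ BGKPQRU; edges |BGKPQU|=139/32, |R|=139/32
final tree: ((((B:-12,(P:43/5,Q:2/5):27/2):121/16,(K:4,U:0):251/16):117/16,G:85/16):139/32,R:139/32)
total length: 945/16

((((B:-12,(P:43/5,Q:2/5):27/2):121/16,(K:4,U:0):251/16):117/16,G:85/16):139/32,R:139/32)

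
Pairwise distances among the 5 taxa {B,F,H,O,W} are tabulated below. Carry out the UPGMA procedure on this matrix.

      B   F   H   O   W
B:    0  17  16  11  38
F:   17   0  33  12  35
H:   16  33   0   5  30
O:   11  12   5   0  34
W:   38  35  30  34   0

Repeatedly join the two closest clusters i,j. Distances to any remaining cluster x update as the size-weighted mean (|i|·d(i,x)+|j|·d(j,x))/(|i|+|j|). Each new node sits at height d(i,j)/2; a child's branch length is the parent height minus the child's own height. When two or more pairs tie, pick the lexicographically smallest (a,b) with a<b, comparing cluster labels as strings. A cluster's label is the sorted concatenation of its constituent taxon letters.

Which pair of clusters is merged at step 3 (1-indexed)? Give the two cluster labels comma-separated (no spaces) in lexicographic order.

BHO,F

iteration 1: select H,O (d=5); attach at lengths (5/2, 5/2); label the merged cluster HO
  updated: d(B,HO)=27/2, d(F,HO)=45/2, d(HO,W)=32
iteration 2: select B,HO (d=27/2); attach at lengths (27/4, 17/4); label the merged cluster BHO
  updated: d(BHO,F)=62/3, d(BHO,W)=34
iteration 3: select BHO,F (d=62/3); attach at lengths (43/12, 31/3); label the merged cluster BFHO
  updated: d(BFHO,W)=137/4
iteration 4: select BFHO,W (d=137/4); attach at lengths (163/24, 137/8); label the merged cluster BFHOW
final tree: (((B:27/4,(H:5/2,O:5/2):17/4):43/12,F:31/3):163/24,W:137/8)
total length: 323/6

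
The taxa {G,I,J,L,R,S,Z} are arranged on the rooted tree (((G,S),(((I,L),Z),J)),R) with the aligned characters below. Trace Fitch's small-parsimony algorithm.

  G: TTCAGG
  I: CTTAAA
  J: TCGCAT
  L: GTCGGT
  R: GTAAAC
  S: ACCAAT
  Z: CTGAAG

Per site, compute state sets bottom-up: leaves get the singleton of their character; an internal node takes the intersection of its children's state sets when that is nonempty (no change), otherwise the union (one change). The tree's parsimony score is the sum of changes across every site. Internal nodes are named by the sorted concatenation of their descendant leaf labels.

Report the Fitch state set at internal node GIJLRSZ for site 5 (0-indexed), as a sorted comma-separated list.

site 0, node GS: G={T} ∪ S={A} → {A,T} (+1)
site 0, node IL: I={C} ∪ L={G} → {C,G} (+1)
site 0, node ILZ: IL={C,G} ∩ Z={C} → {C} (+0)
site 0, node IJLZ: ILZ={C} ∪ J={T} → {C,T} (+1)
site 0, node GIJLSZ: GS={A,T} ∩ IJLZ={C,T} → {T} (+0)
site 0, node GIJLRSZ: GIJLSZ={T} ∪ R={G} → {G,T} (+1)
site 1, node GS: G={T} ∪ S={C} → {C,T} (+1)
site 1, node IL: I={T} ∩ L={T} → {T} (+0)
site 1, node ILZ: IL={T} ∩ Z={T} → {T} (+0)
site 1, node IJLZ: ILZ={T} ∪ J={C} → {C,T} (+1)
site 1, node GIJLSZ: GS={C,T} ∩ IJLZ={C,T} → {C,T} (+0)
site 1, node GIJLRSZ: GIJLSZ={C,T} ∩ R={T} → {T} (+0)
site 2, node GS: G={C} ∩ S={C} → {C} (+0)
site 2, node IL: I={T} ∪ L={C} → {C,T} (+1)
site 2, node ILZ: IL={C,T} ∪ Z={G} → {C,G,T} (+1)
site 2, node IJLZ: ILZ={C,G,T} ∩ J={G} → {G} (+0)
site 2, node GIJLSZ: GS={C} ∪ IJLZ={G} → {C,G} (+1)
site 2, node GIJLRSZ: GIJLSZ={C,G} ∪ R={A} → {A,C,G} (+1)
site 3, node GS: G={A} ∩ S={A} → {A} (+0)
site 3, node IL: I={A} ∪ L={G} → {A,G} (+1)
site 3, node ILZ: IL={A,G} ∩ Z={A} → {A} (+0)
site 3, node IJLZ: ILZ={A} ∪ J={C} → {A,C} (+1)
site 3, node GIJLSZ: GS={A} ∩ IJLZ={A,C} → {A} (+0)
site 3, node GIJLRSZ: GIJLSZ={A} ∩ R={A} → {A} (+0)
site 4, node GS: G={G} ∪ S={A} → {A,G} (+1)
site 4, node IL: I={A} ∪ L={G} → {A,G} (+1)
site 4, node ILZ: IL={A,G} ∩ Z={A} → {A} (+0)
site 4, node IJLZ: ILZ={A} ∩ J={A} → {A} (+0)
site 4, node GIJLSZ: GS={A,G} ∩ IJLZ={A} → {A} (+0)
site 4, node GIJLRSZ: GIJLSZ={A} ∩ R={A} → {A} (+0)
site 5, node GS: G={G} ∪ S={T} → {G,T} (+1)
site 5, node IL: I={A} ∪ L={T} → {A,T} (+1)
site 5, node ILZ: IL={A,T} ∪ Z={G} → {A,G,T} (+1)
site 5, node IJLZ: ILZ={A,G,T} ∩ J={T} → {T} (+0)
site 5, node GIJLSZ: GS={G,T} ∩ IJLZ={T} → {T} (+0)
site 5, node GIJLRSZ: GIJLSZ={T} ∪ R={C} → {C,T} (+1)
per-site changes: [4, 2, 4, 2, 2, 4]; total = 18

C,T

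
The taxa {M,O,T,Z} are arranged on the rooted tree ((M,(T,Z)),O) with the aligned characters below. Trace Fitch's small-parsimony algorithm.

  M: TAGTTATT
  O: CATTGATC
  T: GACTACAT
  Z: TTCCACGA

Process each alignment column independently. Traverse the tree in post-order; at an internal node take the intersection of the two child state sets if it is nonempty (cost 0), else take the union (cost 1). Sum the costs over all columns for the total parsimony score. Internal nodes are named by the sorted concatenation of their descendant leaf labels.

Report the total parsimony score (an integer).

13

TZ@0: {G} ∪ {T} = {G,T} (union, +1)
MTZ@0: {T} ∩ {G,T} = {T} (intersection, +0)
MOTZ@0: {T} ∪ {C} = {C,T} (union, +1)
TZ@1: {A} ∪ {T} = {A,T} (union, +1)
MTZ@1: {A} ∩ {A,T} = {A} (intersection, +0)
MOTZ@1: {A} ∩ {A} = {A} (intersection, +0)
TZ@2: {C} ∩ {C} = {C} (intersection, +0)
MTZ@2: {G} ∪ {C} = {C,G} (union, +1)
MOTZ@2: {C,G} ∪ {T} = {C,G,T} (union, +1)
TZ@3: {T} ∪ {C} = {C,T} (union, +1)
MTZ@3: {T} ∩ {C,T} = {T} (intersection, +0)
MOTZ@3: {T} ∩ {T} = {T} (intersection, +0)
TZ@4: {A} ∩ {A} = {A} (intersection, +0)
MTZ@4: {T} ∪ {A} = {A,T} (union, +1)
MOTZ@4: {A,T} ∪ {G} = {A,G,T} (union, +1)
TZ@5: {C} ∩ {C} = {C} (intersection, +0)
MTZ@5: {A} ∪ {C} = {A,C} (union, +1)
MOTZ@5: {A,C} ∩ {A} = {A} (intersection, +0)
TZ@6: {A} ∪ {G} = {A,G} (union, +1)
MTZ@6: {T} ∪ {A,G} = {A,G,T} (union, +1)
MOTZ@6: {A,G,T} ∩ {T} = {T} (intersection, +0)
TZ@7: {T} ∪ {A} = {A,T} (union, +1)
MTZ@7: {T} ∩ {A,T} = {T} (intersection, +0)
MOTZ@7: {T} ∪ {C} = {C,T} (union, +1)
per-site changes: [2, 1, 2, 1, 2, 1, 2, 2]; total = 13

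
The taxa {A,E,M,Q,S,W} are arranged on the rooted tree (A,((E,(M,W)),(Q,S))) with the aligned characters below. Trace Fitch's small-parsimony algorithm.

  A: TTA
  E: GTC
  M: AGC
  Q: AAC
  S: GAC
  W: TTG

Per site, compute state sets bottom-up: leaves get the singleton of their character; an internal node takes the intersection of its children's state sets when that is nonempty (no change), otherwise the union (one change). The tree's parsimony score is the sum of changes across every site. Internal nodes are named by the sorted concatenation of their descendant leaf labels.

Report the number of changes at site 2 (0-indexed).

2

MW@0: {A} ∪ {T} = {A,T} (union, +1)
EMW@0: {G} ∪ {A,T} = {A,G,T} (union, +1)
QS@0: {A} ∪ {G} = {A,G} (union, +1)
EMQSW@0: {A,G,T} ∩ {A,G} = {A,G} (intersection, +0)
AEMQSW@0: {T} ∪ {A,G} = {A,G,T} (union, +1)
MW@1: {G} ∪ {T} = {G,T} (union, +1)
EMW@1: {T} ∩ {G,T} = {T} (intersection, +0)
QS@1: {A} ∩ {A} = {A} (intersection, +0)
EMQSW@1: {T} ∪ {A} = {A,T} (union, +1)
AEMQSW@1: {T} ∩ {A,T} = {T} (intersection, +0)
MW@2: {C} ∪ {G} = {C,G} (union, +1)
EMW@2: {C} ∩ {C,G} = {C} (intersection, +0)
QS@2: {C} ∩ {C} = {C} (intersection, +0)
EMQSW@2: {C} ∩ {C} = {C} (intersection, +0)
AEMQSW@2: {A} ∪ {C} = {A,C} (union, +1)
per-site changes: [4, 2, 2]; total = 8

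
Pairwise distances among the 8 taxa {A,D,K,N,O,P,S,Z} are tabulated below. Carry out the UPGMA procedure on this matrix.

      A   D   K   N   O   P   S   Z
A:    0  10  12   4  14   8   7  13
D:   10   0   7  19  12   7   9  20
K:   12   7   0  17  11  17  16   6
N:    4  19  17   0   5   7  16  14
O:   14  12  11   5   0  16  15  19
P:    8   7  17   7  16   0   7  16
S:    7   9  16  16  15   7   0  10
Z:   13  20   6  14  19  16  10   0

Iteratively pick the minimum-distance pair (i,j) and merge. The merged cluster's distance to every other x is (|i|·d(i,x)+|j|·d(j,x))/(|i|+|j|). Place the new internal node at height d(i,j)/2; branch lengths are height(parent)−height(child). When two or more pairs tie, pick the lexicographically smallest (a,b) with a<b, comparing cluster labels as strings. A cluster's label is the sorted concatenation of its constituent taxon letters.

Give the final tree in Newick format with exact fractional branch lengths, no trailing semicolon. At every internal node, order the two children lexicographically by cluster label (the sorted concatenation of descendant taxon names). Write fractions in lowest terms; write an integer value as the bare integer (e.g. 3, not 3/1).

iteration 1: select A,N (d=4); attach at lengths (2, 2); label the merged cluster AN
  updated: d(AN,D)=29/2, d(AN,K)=29/2, d(AN,O)=19/2, d(AN,P)=15/2, d(AN,S)=23/2, d(AN,Z)=27/2
iteration 2: select K,Z (d=6); attach at lengths (3, 3); label the merged cluster KZ
  updated: d(AN,KZ)=14, d(D,KZ)=27/2, d(KZ,O)=15, d(KZ,P)=33/2, d(KZ,S)=13
iteration 3: select D,P (d=7); attach at lengths (7/2, 7/2); label the merged cluster DP
  updated: d(AN,DP)=11, d(DP,KZ)=15, d(DP,O)=14, d(DP,S)=8
iteration 4: select DP,S (d=8); attach at lengths (1/2, 4); label the merged cluster DPS
  updated: d(AN,DPS)=67/6, d(DPS,KZ)=43/3, d(DPS,O)=43/3
iteration 5: select AN,O (d=19/2); attach at lengths (11/4, 19/4); label the merged cluster ANO
  updated: d(ANO,DPS)=110/9, d(ANO,KZ)=43/3
iteration 6: select ANO,DPS (d=110/9); attach at lengths (49/36, 19/9); label the merged cluster ADNOPS
  updated: d(ADNOPS,KZ)=43/3
iteration 7: select ADNOPS,KZ (d=43/3); attach at lengths (19/18, 25/6); label the merged cluster ADKNOPSZ
final tree: ((((A:2,N:2):11/4,O:19/4):49/36,((D:7/2,P:7/2):1/2,S:4):19/9):19/18,(K:3,Z:3):25/6)
total length: 1357/36

((((A:2,N:2):11/4,O:19/4):49/36,((D:7/2,P:7/2):1/2,S:4):19/9):19/18,(K:3,Z:3):25/6)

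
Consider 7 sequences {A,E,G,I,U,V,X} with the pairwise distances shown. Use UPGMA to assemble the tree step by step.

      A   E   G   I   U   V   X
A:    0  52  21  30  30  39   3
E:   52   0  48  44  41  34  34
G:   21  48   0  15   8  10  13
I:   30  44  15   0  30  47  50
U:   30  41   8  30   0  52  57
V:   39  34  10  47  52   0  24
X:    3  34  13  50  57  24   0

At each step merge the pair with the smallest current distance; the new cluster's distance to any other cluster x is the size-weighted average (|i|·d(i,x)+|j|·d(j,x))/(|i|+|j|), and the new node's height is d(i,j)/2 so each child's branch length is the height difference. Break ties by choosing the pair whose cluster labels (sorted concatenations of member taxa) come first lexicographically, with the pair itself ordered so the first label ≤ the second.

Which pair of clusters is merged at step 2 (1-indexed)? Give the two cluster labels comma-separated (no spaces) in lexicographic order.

G,U

step 1: merge (A,X) at d=3; branch lengths A→3/2, X→3/2; new cluster AX
  updated: d(AX,E)=43, d(AX,G)=17, d(AX,I)=40, d(AX,U)=87/2, d(AX,V)=63/2
step 2: merge (G,U) at d=8; branch lengths G→4, U→4; new cluster GU
  updated: d(AX,GU)=121/4, d(E,GU)=89/2, d(GU,I)=45/2, d(GU,V)=31
step 3: merge (GU,I) at d=45/2; branch lengths GU→29/4, I→45/4; new cluster GIU
  updated: d(AX,GIU)=67/2, d(E,GIU)=133/3, d(GIU,V)=109/3
step 4: merge (AX,V) at d=63/2; branch lengths AX→57/4, V→63/4; new cluster AVX
  updated: d(AVX,E)=40, d(AVX,GIU)=310/9
step 5: merge (AVX,GIU) at d=310/9; branch lengths AVX→53/36, GIU→215/36; new cluster AGIUVX
  updated: d(AGIUVX,E)=253/6
step 6: merge (AGIUVX,E) at d=253/6; branch lengths AGIUVX→139/36, E→253/12; new cluster AEGIUVX
final tree: ((((A:3/2,X:3/2):57/4,V:63/4):53/36,((G:4,U:4):29/4,I:45/4):215/36):139/36,E:253/12)
total length: 827/9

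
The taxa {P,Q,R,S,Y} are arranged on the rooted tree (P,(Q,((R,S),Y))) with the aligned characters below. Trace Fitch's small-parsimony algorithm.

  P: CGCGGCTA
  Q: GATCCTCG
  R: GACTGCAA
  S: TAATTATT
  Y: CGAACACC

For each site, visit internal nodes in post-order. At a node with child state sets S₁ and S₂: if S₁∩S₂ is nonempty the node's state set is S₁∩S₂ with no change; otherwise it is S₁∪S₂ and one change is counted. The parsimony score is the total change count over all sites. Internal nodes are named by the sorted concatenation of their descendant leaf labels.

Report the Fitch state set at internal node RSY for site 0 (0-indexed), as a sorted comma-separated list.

C,G,T

site 0, node RS: R={G} ∪ S={T} → {G,T} (+1)
site 0, node RSY: RS={G,T} ∪ Y={C} → {C,G,T} (+1)
site 0, node QRSY: Q={G} ∩ RSY={C,G,T} → {G} (+0)
site 0, node PQRSY: P={C} ∪ QRSY={G} → {C,G} (+1)
site 1, node RS: R={A} ∩ S={A} → {A} (+0)
site 1, node RSY: RS={A} ∪ Y={G} → {A,G} (+1)
site 1, node QRSY: Q={A} ∩ RSY={A,G} → {A} (+0)
site 1, node PQRSY: P={G} ∪ QRSY={A} → {A,G} (+1)
site 2, node RS: R={C} ∪ S={A} → {A,C} (+1)
site 2, node RSY: RS={A,C} ∩ Y={A} → {A} (+0)
site 2, node QRSY: Q={T} ∪ RSY={A} → {A,T} (+1)
site 2, node PQRSY: P={C} ∪ QRSY={A,T} → {A,C,T} (+1)
site 3, node RS: R={T} ∩ S={T} → {T} (+0)
site 3, node RSY: RS={T} ∪ Y={A} → {A,T} (+1)
site 3, node QRSY: Q={C} ∪ RSY={A,T} → {A,C,T} (+1)
site 3, node PQRSY: P={G} ∪ QRSY={A,C,T} → {A,C,G,T} (+1)
site 4, node RS: R={G} ∪ S={T} → {G,T} (+1)
site 4, node RSY: RS={G,T} ∪ Y={C} → {C,G,T} (+1)
site 4, node QRSY: Q={C} ∩ RSY={C,G,T} → {C} (+0)
site 4, node PQRSY: P={G} ∪ QRSY={C} → {C,G} (+1)
site 5, node RS: R={C} ∪ S={A} → {A,C} (+1)
site 5, node RSY: RS={A,C} ∩ Y={A} → {A} (+0)
site 5, node QRSY: Q={T} ∪ RSY={A} → {A,T} (+1)
site 5, node PQRSY: P={C} ∪ QRSY={A,T} → {A,C,T} (+1)
site 6, node RS: R={A} ∪ S={T} → {A,T} (+1)
site 6, node RSY: RS={A,T} ∪ Y={C} → {A,C,T} (+1)
site 6, node QRSY: Q={C} ∩ RSY={A,C,T} → {C} (+0)
site 6, node PQRSY: P={T} ∪ QRSY={C} → {C,T} (+1)
site 7, node RS: R={A} ∪ S={T} → {A,T} (+1)
site 7, node RSY: RS={A,T} ∪ Y={C} → {A,C,T} (+1)
site 7, node QRSY: Q={G} ∪ RSY={A,C,T} → {A,C,G,T} (+1)
site 7, node PQRSY: P={A} ∩ QRSY={A,C,G,T} → {A} (+0)
per-site changes: [3, 2, 3, 3, 3, 3, 3, 3]; total = 23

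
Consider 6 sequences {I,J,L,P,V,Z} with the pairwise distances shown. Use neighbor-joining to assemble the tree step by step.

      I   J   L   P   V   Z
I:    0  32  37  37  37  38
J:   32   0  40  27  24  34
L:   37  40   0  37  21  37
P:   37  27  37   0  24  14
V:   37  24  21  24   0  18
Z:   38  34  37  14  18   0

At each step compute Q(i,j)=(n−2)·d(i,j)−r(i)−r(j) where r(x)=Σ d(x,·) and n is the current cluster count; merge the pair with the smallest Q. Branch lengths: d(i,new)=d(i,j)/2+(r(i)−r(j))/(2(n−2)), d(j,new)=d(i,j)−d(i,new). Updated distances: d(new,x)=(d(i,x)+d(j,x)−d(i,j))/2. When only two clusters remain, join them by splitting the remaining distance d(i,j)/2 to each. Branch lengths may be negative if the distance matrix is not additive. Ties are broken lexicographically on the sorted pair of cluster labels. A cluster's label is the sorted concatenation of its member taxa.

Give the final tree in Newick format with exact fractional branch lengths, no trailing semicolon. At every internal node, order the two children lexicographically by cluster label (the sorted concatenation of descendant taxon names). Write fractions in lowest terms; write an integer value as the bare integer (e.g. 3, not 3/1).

(((I:19,J:13):15/4,(L:95/6,V:31/6):17/4):29/8,(P:27/4,Z:29/4):29/8)

1. join P+Z (d=14, Q=-224) ⇒ PZ; edges |P|=27/4, |Z|=29/4
  updated: d(I,PZ)=61/2, d(J,PZ)=47/2, d(L,PZ)=30, d(PZ,V)=14
2. join L+V (d=21, Q=-161) ⇒ LV; edges |L|=95/6, |V|=31/6
  updated: d(I,LV)=53/2, d(J,LV)=43/2, d(LV,PZ)=23/2
3. join I+J (d=32, Q=-102) ⇒ IJ; edges |I|=19, |J|=13
  updated: d(IJ,LV)=8, d(IJ,PZ)=11
4. join IJ+LV (d=8, Q=-61/2) ⇒ IJLV; edges |IJ|=15/4, |LV|=17/4
  updated: d(IJLV,PZ)=29/4
5. join IJLV+PZ (d=29/4) ⇒ IJLPVZ; edges |IJLV|=29/8, |PZ|=29/8
final tree: (((I:19,J:13):15/4,(L:95/6,V:31/6):17/4):29/8,(P:27/4,Z:29/4):29/8)
total length: 329/4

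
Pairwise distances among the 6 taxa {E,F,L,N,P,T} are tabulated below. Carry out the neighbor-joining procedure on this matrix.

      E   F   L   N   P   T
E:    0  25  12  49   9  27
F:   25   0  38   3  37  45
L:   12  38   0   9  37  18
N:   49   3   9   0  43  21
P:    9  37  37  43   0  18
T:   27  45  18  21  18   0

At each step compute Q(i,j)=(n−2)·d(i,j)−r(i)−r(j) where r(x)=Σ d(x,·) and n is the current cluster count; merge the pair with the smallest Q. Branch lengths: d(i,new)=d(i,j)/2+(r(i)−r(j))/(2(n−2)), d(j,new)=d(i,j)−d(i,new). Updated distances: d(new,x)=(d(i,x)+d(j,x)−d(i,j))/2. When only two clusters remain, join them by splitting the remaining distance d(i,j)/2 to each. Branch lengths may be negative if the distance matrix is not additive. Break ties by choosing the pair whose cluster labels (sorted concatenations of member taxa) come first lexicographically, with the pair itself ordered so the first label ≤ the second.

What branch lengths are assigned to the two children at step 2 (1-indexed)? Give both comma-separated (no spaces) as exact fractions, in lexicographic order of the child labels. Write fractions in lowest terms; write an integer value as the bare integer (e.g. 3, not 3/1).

4/3,23/3

1. join F+N (d=3, Q=-261) ⇒ FN; edges |F|=35/8, |N|=-11/8
  updated: d(E,FN)=71/2, d(FN,L)=22, d(FN,P)=77/2, d(FN,T)=63/2
2. join E+P (d=9, Q=-159) ⇒ EP; edges |E|=4/3, |P|=23/3
  updated: d(EP,FN)=65/2, d(EP,L)=20, d(EP,T)=18
3. join EP+T (d=18, Q=-102) ⇒ EPT; edges |EP|=39/4, |T|=33/4
  updated: d(EPT,FN)=23, d(EPT,L)=10
4. join EPT+FN (d=23, Q=-55) ⇒ EFNPT; edges |EPT|=11/2, |FN|=35/2
  updated: d(EFNPT,L)=9/2
5. join EFNPT+L (d=9/2) ⇒ EFLNPT; edges |EFNPT|=9/4, |L|=9/4
final tree: ((((E:4/3,P:23/3):39/4,T:33/4):11/2,(F:35/8,N:-11/8):35/2):9/4,L:9/4)
total length: 115/2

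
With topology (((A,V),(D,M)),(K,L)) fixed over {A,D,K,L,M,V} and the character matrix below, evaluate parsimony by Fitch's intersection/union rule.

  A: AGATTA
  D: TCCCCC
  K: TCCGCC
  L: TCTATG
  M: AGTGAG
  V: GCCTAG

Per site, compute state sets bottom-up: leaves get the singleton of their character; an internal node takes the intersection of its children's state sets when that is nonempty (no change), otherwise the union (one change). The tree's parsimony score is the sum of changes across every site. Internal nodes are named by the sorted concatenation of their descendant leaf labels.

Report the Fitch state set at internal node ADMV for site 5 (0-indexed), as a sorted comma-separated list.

G

[col 0] AV: children A:{A}, V:{G} ∪→ {A,G}; cost 1
[col 0] DM: children D:{T}, M:{A} ∪→ {A,T}; cost 1
[col 0] ADMV: children AV:{A,G}, DM:{A,T} ∩→ {A}; cost 0
[col 0] KL: children K:{T}, L:{T} ∩→ {T}; cost 0
[col 0] ADKLMV: children ADMV:{A}, KL:{T} ∪→ {A,T}; cost 1
[col 1] AV: children A:{G}, V:{C} ∪→ {C,G}; cost 1
[col 1] DM: children D:{C}, M:{G} ∪→ {C,G}; cost 1
[col 1] ADMV: children AV:{C,G}, DM:{C,G} ∩→ {C,G}; cost 0
[col 1] KL: children K:{C}, L:{C} ∩→ {C}; cost 0
[col 1] ADKLMV: children ADMV:{C,G}, KL:{C} ∩→ {C}; cost 0
[col 2] AV: children A:{A}, V:{C} ∪→ {A,C}; cost 1
[col 2] DM: children D:{C}, M:{T} ∪→ {C,T}; cost 1
[col 2] ADMV: children AV:{A,C}, DM:{C,T} ∩→ {C}; cost 0
[col 2] KL: children K:{C}, L:{T} ∪→ {C,T}; cost 1
[col 2] ADKLMV: children ADMV:{C}, KL:{C,T} ∩→ {C}; cost 0
[col 3] AV: children A:{T}, V:{T} ∩→ {T}; cost 0
[col 3] DM: children D:{C}, M:{G} ∪→ {C,G}; cost 1
[col 3] ADMV: children AV:{T}, DM:{C,G} ∪→ {C,G,T}; cost 1
[col 3] KL: children K:{G}, L:{A} ∪→ {A,G}; cost 1
[col 3] ADKLMV: children ADMV:{C,G,T}, KL:{A,G} ∩→ {G}; cost 0
[col 4] AV: children A:{T}, V:{A} ∪→ {A,T}; cost 1
[col 4] DM: children D:{C}, M:{A} ∪→ {A,C}; cost 1
[col 4] ADMV: children AV:{A,T}, DM:{A,C} ∩→ {A}; cost 0
[col 4] KL: children K:{C}, L:{T} ∪→ {C,T}; cost 1
[col 4] ADKLMV: children ADMV:{A}, KL:{C,T} ∪→ {A,C,T}; cost 1
[col 5] AV: children A:{A}, V:{G} ∪→ {A,G}; cost 1
[col 5] DM: children D:{C}, M:{G} ∪→ {C,G}; cost 1
[col 5] ADMV: children AV:{A,G}, DM:{C,G} ∩→ {G}; cost 0
[col 5] KL: children K:{C}, L:{G} ∪→ {C,G}; cost 1
[col 5] ADKLMV: children ADMV:{G}, KL:{C,G} ∩→ {G}; cost 0
per-site changes: [3, 2, 3, 3, 4, 3]; total = 18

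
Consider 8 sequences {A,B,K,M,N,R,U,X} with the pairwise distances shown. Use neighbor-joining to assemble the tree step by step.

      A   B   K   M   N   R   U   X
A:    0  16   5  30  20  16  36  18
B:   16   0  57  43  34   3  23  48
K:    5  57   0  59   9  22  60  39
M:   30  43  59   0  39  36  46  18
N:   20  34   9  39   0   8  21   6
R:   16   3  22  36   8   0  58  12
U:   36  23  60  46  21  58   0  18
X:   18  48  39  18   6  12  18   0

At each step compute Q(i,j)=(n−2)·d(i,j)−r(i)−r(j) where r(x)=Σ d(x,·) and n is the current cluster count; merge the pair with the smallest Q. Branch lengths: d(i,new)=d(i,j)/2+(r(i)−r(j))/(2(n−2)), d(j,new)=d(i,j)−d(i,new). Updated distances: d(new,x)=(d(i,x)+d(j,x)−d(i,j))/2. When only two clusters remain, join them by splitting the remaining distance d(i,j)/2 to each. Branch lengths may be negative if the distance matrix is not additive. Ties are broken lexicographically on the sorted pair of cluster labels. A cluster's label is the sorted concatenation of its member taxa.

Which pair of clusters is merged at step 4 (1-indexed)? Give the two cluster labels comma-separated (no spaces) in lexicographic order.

MX,U

iteration 1: select A,K (d=5, Q=-362); attach at lengths (-20/3, 35/3); label the merged cluster AK
  updated: d(AK,B)=34, d(AK,M)=42, d(AK,N)=12, d(AK,R)=33/2, d(AK,U)=91/2, d(AK,X)=26
iteration 2: select B,R (d=3, Q=-607/2); attach at lengths (133/20, -73/20); label the merged cluster BR
  updated: d(AK,BR)=95/4, d(BR,M)=38, d(BR,N)=39/2, d(BR,U)=39, d(BR,X)=57/2
iteration 3: select M,X (d=18, Q=-415/2); attach at lengths (317/16, -29/16); label the merged cluster MX
  updated: d(AK,MX)=25, d(BR,MX)=97/4, d(MX,N)=27/2, d(MX,U)=23
iteration 4: select MX,U (d=23, Q=-581/4); attach at lengths (35/8, 149/8); label the merged cluster MUX
  updated: d(AK,MUX)=95/4, d(BR,MUX)=161/8, d(MUX,N)=23/4
iteration 5: select AK,BR (d=95/4, Q=-603/8); attach at lengths (349/32, 411/32); label the merged cluster ABKR
  updated: d(ABKR,MUX)=161/16, d(ABKR,N)=31/8
iteration 6: select ABKR,MUX (d=161/16, Q=-315/16); attach at lengths (131/32, 191/32); label the merged cluster ABKMRUX
  updated: d(ABKMRUX,N)=-7/32
iteration 7: select ABKMRUX,N (d=-7/32); attach at lengths (-7/64, -7/64); label the merged cluster ABKMNRUX
final tree: ((((A:-20/3,K:35/3):349/32,(B:133/20,R:-73/20):411/32):131/32,((M:317/16,X:-29/16):35/8,U:149/8):191/32):-7/64,N:-7/64)
total length: 2643/32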